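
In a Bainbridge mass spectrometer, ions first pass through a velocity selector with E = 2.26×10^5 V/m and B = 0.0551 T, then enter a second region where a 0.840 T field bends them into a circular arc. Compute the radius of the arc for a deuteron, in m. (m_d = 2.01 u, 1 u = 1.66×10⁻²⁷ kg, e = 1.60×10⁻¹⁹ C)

The selector passes v = E/B = 2.26×10^5/0.0551 = 4.10×10^6 m/s.
In the deflection region, r = mv/(qB₂) = (3.34×10^-27)(4.10×10^6) / [(1×1.60×10^-19)(0.840)] = 0.102 m.

r ≈ 0.102 m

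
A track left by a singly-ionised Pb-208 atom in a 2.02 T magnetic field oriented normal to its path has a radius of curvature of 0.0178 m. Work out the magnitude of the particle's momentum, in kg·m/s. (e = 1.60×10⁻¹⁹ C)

p ≈ 5.75×10^-21 kg·m/s

Since qvB = mv²/r, the momentum p = mv = qBr.
p = (1×1.60×10^-19)(2.02)(0.0178) = 5.75×10^-21 kg·m/s.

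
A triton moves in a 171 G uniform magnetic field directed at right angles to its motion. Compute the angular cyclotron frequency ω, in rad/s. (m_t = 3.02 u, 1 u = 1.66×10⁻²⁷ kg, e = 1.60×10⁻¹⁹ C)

ω = qB/m = (1×1.60×10^-19)(0.0171) / (5.01×10^-27) = 5.46×10^5 rad/s.

ω ≈ 5.46×10^5 rad/s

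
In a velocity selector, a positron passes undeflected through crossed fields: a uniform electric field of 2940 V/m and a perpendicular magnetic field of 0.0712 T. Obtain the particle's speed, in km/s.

For zero net force, qE = qvB, so v = E/B.
v = (2940) / (0.0712) = 4.13×10^4 m/s.

v ≈ 41.3 km/s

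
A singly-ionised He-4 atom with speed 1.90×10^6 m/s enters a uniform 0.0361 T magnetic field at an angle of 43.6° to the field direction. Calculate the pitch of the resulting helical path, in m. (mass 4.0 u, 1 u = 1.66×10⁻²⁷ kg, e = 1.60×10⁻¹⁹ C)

The velocity component along B is v∥ = v cos43.6° = 1.38×10^6 m/s.
The cyclotron period T = 2πm/(qB) = 7.22×10^-6 s is set by m, q, B alone.
Pitch = v∥·T = (1.38×10^6)(7.22×10^-6) = 9.94 m.

pitch ≈ 9.94 m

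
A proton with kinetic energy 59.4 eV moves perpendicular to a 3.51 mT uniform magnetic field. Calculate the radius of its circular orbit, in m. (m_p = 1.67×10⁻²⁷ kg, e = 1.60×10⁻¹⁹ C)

Convert the energy: K = 59.4 eV = 9.50×10^-18 J.
v = √(2K/m) = √(2·9.50×10^-18/1.67×10^-27) = 1.07×10^5 m/s.
r = mv/(qB) = (1.67×10^-27)(1.07×10^5) / [(1×1.60×10^-19)(3.51×10^-3)] = 0.317 m.

r ≈ 0.317 m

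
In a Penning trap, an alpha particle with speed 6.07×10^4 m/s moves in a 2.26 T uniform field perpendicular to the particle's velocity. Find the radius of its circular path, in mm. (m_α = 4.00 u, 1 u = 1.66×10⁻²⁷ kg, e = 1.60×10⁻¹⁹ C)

r ≈ 0.557 mm

The magnetic force provides the centripetal force: qvB = mv²/r, so r = mv/(qB).
r = (6.64×10^-27 kg)(6.07×10^4 m/s) / [(2×1.60×10^-19 C)(2.26 T)] = 5.57×10^-4 m.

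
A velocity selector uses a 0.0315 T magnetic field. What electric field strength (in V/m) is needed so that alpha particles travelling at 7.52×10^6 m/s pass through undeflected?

qE = qvB ⇒ E = vB = (7.52×10^6)(0.0315) = 2.37×10^5 V/m.

E ≈ 2.37×10^5 V/m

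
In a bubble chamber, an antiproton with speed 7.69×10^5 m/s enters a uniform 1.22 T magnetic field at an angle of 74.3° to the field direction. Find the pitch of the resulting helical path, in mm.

pitch ≈ 11.2 mm

The velocity component along B is v∥ = v cos74.3° = 2.08×10^5 m/s.
The cyclotron period T = 2πm/(qB) = 5.38×10^-8 s is set by m, q, B alone.
Pitch = v∥·T = (2.08×10^5)(5.38×10^-8) = 0.0112 m.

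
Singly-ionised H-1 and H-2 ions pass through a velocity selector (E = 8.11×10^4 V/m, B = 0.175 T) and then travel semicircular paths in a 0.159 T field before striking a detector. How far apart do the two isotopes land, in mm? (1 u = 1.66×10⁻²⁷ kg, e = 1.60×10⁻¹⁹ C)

Both emerge at v = E/B₁ = 4.63×10^5 m/s.
r = mv/(qB₂), so r₁ = 0.0302 m and r₂ = 0.0605 m, giving Δr = 0.0302 m.
After a semicircle each ion lands a diameter 2r from the entry slit, so the separation is 2Δr = 0.0605 m.

Δd ≈ 60.5 mm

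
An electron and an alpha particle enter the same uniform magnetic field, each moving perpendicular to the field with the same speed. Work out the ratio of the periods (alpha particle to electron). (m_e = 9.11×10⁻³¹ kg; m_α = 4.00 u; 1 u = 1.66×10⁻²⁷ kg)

T = 2πm/(qB) is independent of speed, so T₂/T₁ = (m₂/q₂)/(m₁/q₁).
T_{alpha particle}/T_{electron} = (6.64×10^-27/2e) / (9.11×10^-31/1e) = 3640.

ratio ≈ 3640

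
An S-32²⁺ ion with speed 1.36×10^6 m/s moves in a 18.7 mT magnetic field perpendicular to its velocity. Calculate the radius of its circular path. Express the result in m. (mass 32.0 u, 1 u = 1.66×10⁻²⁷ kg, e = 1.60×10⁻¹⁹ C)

The magnetic force provides the centripetal force: qvB = mv²/r, so r = mv/(qB).
r = (5.31×10^-26 kg)(1.36×10^6 m/s) / [(2×1.60×10^-19 C)(0.0187 T)] = 12.1 m.

r ≈ 12.1 m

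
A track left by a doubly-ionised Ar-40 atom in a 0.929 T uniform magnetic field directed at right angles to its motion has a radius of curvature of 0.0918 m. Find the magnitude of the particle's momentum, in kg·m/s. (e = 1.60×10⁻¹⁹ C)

Since qvB = mv²/r, the momentum p = mv = qBr.
p = (2×1.60×10^-19)(0.929)(0.0918) = 2.73×10^-20 kg·m/s.

p ≈ 2.73×10^-20 kg·m/s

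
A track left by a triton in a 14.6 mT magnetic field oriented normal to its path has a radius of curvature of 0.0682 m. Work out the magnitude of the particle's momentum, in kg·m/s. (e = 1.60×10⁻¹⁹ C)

p ≈ 1.59×10^-22 kg·m/s

Since qvB = mv²/r, the momentum p = mv = qBr.
p = (1×1.60×10^-19)(0.0146)(0.0682) = 1.59×10^-22 kg·m/s.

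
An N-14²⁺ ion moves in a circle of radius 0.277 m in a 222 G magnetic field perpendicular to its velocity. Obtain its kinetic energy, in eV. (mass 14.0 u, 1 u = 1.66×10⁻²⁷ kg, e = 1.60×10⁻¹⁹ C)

v = qBr/m = (2×1.60×10^-19)(0.0222)(0.277) / (2.32×10^-26) = 8.47×10^4 m/s.
K = ½mv² = 0.5·(2.32×10^-26)·(8.47×10^4)² = 8.33×10^-17 J = 521 eV.

K ≈ 521 eV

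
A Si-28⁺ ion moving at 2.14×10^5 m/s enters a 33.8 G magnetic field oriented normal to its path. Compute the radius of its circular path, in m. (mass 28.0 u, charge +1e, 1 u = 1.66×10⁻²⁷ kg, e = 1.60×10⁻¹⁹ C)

r ≈ 18.4 m

The magnetic force provides the centripetal force: qvB = mv²/r, so r = mv/(qB).
r = (4.65×10^-26 kg)(2.14×10^5 m/s) / [(1×1.60×10^-19 C)(3.38×10^-3 T)] = 18.4 m.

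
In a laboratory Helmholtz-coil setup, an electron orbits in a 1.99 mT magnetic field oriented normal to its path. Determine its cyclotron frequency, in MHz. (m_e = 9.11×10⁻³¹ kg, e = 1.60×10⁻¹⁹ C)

f = qB/(2πm) = (1×1.60×10^-19)(1.99×10^-3) / [2π(9.11×10^-31)] = 5.56×10^7 Hz.

f ≈ 55.6 MHz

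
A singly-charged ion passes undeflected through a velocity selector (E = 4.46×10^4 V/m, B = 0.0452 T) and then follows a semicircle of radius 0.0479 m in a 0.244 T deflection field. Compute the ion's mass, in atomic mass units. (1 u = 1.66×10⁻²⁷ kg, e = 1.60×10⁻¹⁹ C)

v = E/B₁ = 9.87×10^5 m/s.
From r = mv/(qB₂), m = qB₂r/v = (1×1.60×10^-19)(0.244)(0.0479) / (9.87×10^5) = 1.90×10^-27 kg.
In atomic mass units: m = 1.90×10^-27 / 1.66×10^-27 = 1.14 u.

m ≈ 1.14 u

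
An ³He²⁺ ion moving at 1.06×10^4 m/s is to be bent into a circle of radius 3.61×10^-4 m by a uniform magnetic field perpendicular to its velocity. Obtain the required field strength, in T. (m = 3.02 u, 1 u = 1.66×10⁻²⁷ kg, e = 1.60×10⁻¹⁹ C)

qvB = mv²/r gives B = mv/(qr).
B = (5.01×10^-27)(1.06×10^4) / [(2×1.60×10^-19)(3.61×10^-4)] = 0.460 T.

B ≈ 0.460 T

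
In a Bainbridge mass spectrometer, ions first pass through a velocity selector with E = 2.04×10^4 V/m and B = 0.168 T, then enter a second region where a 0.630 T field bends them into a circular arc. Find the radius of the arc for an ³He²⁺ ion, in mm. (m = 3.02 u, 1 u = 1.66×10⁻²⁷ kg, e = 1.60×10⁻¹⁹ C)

r ≈ 3.02 mm

The selector passes v = E/B = 2.04×10^4/0.168 = 1.21×10^5 m/s.
In the deflection region, r = mv/(qB₂) = (5.01×10^-27)(1.21×10^5) / [(2×1.60×10^-19)(0.630)] = 3.02×10^-3 m.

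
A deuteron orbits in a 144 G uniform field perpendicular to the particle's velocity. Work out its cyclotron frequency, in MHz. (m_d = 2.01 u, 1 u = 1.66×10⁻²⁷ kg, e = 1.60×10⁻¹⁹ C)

f ≈ 0.110 MHz

f = qB/(2πm) = (1×1.60×10^-19)(0.0144) / [2π(3.34×10^-27)] = 1.10×10^5 Hz.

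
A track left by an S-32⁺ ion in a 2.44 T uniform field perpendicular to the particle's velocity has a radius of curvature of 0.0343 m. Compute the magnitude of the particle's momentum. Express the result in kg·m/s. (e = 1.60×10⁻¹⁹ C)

Since qvB = mv²/r, the momentum p = mv = qBr.
p = (1×1.60×10^-19)(2.44)(0.0343) = 1.34×10^-20 kg·m/s.

p ≈ 1.34×10^-20 kg·m/s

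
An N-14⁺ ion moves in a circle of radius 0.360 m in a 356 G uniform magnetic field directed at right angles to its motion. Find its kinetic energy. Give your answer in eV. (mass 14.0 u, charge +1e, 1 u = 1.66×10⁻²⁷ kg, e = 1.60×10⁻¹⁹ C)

K ≈ 565 eV

v = qBr/m = (1×1.60×10^-19)(0.0356)(0.360) / (2.32×10^-26) = 8.82×10^4 m/s.
K = ½mv² = 0.5·(2.32×10^-26)·(8.82×10^4)² = 9.05×10^-17 J = 565 eV.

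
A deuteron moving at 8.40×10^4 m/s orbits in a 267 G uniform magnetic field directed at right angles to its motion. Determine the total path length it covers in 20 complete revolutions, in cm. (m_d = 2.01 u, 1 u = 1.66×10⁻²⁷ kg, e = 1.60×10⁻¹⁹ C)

r = mv/(qB) = 0.0656 m, so one revolution covers 2πr = 0.412 m.
In 20 revolutions: L = 20·2πr = 8.24 m.

L ≈ 824 cm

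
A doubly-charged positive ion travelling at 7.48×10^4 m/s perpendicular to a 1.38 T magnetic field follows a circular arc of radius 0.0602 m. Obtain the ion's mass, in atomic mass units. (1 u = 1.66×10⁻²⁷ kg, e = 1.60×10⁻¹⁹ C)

m ≈ 214 u

qvB = mv²/r ⇒ m = qBr/v.
m = (2×1.60×10^-19)(1.38)(0.0602) / (7.48×10^4) = 3.55×10^-25 kg = 214 u.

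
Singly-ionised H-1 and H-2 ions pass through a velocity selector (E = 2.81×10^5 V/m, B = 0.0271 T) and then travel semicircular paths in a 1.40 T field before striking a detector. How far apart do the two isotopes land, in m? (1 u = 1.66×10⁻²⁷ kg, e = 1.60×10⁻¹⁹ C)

Δd ≈ 0.154 m

Both emerge at v = E/B₁ = 1.04×10^7 m/s.
r = mv/(qB₂), so r₁ = 0.07684 m and r₂ = 0.1537 m, giving Δr = 0.0768 m.
After a semicircle each ion lands a diameter 2r from the entry slit, so the separation is 2Δr = 0.154 m.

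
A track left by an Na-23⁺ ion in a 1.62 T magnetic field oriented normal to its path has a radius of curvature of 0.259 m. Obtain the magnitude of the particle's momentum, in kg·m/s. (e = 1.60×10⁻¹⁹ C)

p ≈ 6.71×10^-20 kg·m/s

Since qvB = mv²/r, the momentum p = mv = qBr.
p = (1×1.60×10^-19)(1.62)(0.259) = 6.71×10^-20 kg·m/s.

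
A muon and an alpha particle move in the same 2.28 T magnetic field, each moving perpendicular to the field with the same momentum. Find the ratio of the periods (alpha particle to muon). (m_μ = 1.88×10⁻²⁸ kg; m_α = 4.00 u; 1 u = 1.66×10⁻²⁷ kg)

T = 2πm/(qB) is independent of speed, so T₂/T₁ = (m₂/q₂)/(m₁/q₁).
T_{alpha particle}/T_{muon} = (6.64×10^-27/2e) / (1.88×10^-28/1e) = 17.7.

ratio ≈ 17.7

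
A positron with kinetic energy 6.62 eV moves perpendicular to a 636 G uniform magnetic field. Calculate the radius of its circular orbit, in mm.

r ≈ 0.137 mm

Convert the energy: K = 6.62 eV = 1.06×10^-18 J.
v = √(2K/m) = √(2·1.06×10^-18/9.11×10^-31) = 1.52×10^6 m/s.
r = mv/(qB) = (9.11×10^-31)(1.52×10^6) / [(1×1.60×10^-19)(0.0636)] = 1.37×10^-4 m.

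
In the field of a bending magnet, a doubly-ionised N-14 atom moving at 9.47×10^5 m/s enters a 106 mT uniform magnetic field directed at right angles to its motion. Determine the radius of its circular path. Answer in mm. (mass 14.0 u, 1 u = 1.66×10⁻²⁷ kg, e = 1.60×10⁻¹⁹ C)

The magnetic force provides the centripetal force: qvB = mv²/r, so r = mv/(qB).
r = (2.32×10^-26 kg)(9.47×10^5 m/s) / [(2×1.60×10^-19 C)(0.106 T)] = 0.649 m.

r ≈ 649 mm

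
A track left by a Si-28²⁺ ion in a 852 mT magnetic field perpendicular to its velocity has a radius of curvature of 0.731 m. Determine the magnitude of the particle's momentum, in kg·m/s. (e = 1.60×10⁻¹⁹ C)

p ≈ 1.99×10^-19 kg·m/s

Since qvB = mv²/r, the momentum p = mv = qBr.
p = (2×1.60×10^-19)(0.852)(0.731) = 1.99×10^-19 kg·m/s.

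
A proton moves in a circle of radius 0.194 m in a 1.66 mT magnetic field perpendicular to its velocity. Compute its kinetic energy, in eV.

v = qBr/m = (1×1.60×10^-19)(1.66×10^-3)(0.194) / (1.67×10^-27) = 3.09×10^4 m/s.
K = ½mv² = 0.5·(1.67×10^-27)·(3.09×10^4)² = 7.95×10^-19 J = 4.97 eV.

K ≈ 4.97 eV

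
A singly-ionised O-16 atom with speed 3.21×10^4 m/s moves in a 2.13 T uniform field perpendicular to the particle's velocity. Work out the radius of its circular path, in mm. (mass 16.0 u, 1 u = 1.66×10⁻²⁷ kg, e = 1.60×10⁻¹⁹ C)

r ≈ 2.50 mm

The magnetic force provides the centripetal force: qvB = mv²/r, so r = mv/(qB).
r = (2.66×10^-26 kg)(3.21×10^4 m/s) / [(1×1.60×10^-19 C)(2.13 T)] = 2.50×10^-3 m.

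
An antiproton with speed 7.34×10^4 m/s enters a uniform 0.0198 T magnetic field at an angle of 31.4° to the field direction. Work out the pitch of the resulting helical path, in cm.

The velocity component along B is v∥ = v cos31.4° = 6.27×10^4 m/s.
The cyclotron period T = 2πm/(qB) = 3.31×10^-6 s is set by m, q, B alone.
Pitch = v∥·T = (6.27×10^4)(3.31×10^-6) = 0.208 m.

pitch ≈ 20.8 cm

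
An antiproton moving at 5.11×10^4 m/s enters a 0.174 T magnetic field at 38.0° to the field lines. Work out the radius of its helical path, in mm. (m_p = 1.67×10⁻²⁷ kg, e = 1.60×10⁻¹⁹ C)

Only the perpendicular component v⊥ = v sin38.0° = 3.15×10^4 m/s is bent by the field.
r = m v⊥ /(qB) = (1.67×10^-27)(3.15×10^4) / [(1×1.60×10^-19)(0.174)] = 1.89×10^-3 m.

r ≈ 1.89 mm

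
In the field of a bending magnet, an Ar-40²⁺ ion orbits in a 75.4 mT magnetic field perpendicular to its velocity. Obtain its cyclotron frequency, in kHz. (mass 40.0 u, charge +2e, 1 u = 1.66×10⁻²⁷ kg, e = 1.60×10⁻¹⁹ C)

f = qB/(2πm) = (2×1.60×10^-19)(0.0754) / [2π(6.64×10^-26)] = 5.78×10^4 Hz.

f ≈ 57.8 kHz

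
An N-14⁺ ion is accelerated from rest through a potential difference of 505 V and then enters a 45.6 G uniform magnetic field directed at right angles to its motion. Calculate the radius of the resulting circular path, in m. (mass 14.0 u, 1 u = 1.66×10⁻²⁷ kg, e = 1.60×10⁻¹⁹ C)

r ≈ 2.66 m

The kinetic energy gained is K = qV = (1×1.60×10^-19)(505) = 8.08×10^-17 J.
v = √(2K/m) = 8.34×10^4 m/s.
r = mv/(qB) = (2.32×10^-26)(8.34×10^4) / [(1×1.60×10^-19)(4.56×10^-3)] = 2.66 m.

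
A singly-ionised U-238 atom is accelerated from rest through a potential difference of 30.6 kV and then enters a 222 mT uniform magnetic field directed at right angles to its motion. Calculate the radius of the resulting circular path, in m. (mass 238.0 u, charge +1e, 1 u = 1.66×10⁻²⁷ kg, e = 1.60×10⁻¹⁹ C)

The kinetic energy gained is K = qV = (1×1.60×10^-19)(3.06×10^4) = 4.90×10^-15 J.
v = √(2K/m) = 1.57×10^5 m/s.
r = mv/(qB) = (3.95×10^-25)(1.57×10^5) / [(1×1.60×10^-19)(0.222)] = 1.75 m.

r ≈ 1.75 m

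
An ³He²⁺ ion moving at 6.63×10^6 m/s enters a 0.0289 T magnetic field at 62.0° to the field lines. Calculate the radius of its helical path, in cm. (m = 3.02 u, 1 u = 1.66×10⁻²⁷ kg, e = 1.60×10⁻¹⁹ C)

Only the perpendicular component v⊥ = v sin62.0° = 5.85×10^6 m/s is bent by the field.
r = m v⊥ /(qB) = (5.01×10^-27)(5.85×10^6) / [(2×1.60×10^-19)(0.0289)] = 3.17 m.

r ≈ 317 cm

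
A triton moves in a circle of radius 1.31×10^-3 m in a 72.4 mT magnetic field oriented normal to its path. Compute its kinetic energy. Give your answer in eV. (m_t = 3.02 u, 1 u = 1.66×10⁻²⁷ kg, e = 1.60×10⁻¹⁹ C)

v = qBr/m = (1×1.60×10^-19)(0.0724)(1.31×10^-3) / (5.01×10^-27) = 3030 m/s.
K = ½mv² = 0.5·(5.01×10^-27)·(3030)² = 2.30×10^-20 J = 0.144 eV.

K ≈ 0.144 eV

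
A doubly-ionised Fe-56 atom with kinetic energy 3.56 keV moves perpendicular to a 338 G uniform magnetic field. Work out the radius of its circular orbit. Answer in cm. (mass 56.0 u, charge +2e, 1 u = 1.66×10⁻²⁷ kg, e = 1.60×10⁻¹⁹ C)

Convert the energy: K = 3.56 keV = 5.70×10^-16 J.
v = √(2K/m) = √(2·5.70×10^-16/9.30×10^-26) = 1.11×10^5 m/s.
r = mv/(qB) = (9.30×10^-26)(1.11×10^5) / [(2×1.60×10^-19)(0.0338)] = 0.951 m.

r ≈ 95.1 cm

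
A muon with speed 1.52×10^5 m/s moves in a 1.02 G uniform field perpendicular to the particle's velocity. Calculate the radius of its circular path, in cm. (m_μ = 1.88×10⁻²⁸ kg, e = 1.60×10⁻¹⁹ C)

The magnetic force provides the centripetal force: qvB = mv²/r, so r = mv/(qB).
r = (1.88×10^-28 kg)(1.52×10^5 m/s) / [(1×1.60×10^-19 C)(1.02×10^-4 T)] = 1.75 m.

r ≈ 175 cm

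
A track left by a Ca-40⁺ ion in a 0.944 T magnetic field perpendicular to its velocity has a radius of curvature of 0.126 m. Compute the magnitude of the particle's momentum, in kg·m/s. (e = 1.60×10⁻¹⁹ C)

p ≈ 1.90×10^-20 kg·m/s

Since qvB = mv²/r, the momentum p = mv = qBr.
p = (1×1.60×10^-19)(0.944)(0.126) = 1.90×10^-20 kg·m/s.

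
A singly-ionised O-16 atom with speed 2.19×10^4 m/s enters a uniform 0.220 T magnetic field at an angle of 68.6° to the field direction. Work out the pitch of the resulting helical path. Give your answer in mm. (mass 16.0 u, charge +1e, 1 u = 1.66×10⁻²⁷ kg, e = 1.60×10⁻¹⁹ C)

The velocity component along B is v∥ = v cos68.6° = 7990 m/s.
The cyclotron period T = 2πm/(qB) = 4.74×10^-6 s is set by m, q, B alone.
Pitch = v∥·T = (7990)(4.74×10^-6) = 0.0379 m.

pitch ≈ 37.9 mm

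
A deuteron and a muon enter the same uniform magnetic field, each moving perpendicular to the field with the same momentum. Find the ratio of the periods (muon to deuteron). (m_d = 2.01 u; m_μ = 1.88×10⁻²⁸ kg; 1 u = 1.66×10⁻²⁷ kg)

ratio ≈ 0.0563

T = 2πm/(qB) is independent of speed, so T₂/T₁ = (m₂/q₂)/(m₁/q₁).
T_{muon}/T_{deuteron} = (1.88×10^-28/1e) / (3.34×10^-27/1e) = 0.0563.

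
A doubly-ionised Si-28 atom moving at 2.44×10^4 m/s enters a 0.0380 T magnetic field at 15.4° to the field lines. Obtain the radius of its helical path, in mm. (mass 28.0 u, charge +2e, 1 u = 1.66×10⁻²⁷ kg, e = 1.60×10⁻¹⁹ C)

Only the perpendicular component v⊥ = v sin15.4° = 6480 m/s is bent by the field.
r = m v⊥ /(qB) = (4.65×10^-26)(6480) / [(2×1.60×10^-19)(0.0380)] = 0.0248 m.

r ≈ 24.8 mm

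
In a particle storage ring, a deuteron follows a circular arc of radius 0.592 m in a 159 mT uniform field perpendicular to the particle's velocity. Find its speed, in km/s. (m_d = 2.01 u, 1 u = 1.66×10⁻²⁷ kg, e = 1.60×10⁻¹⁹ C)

From qvB = mv²/r, v = qBr/m.
v = (1×1.60×10^-19)(0.159)(0.592) / (3.34×10^-27) = 4.51×10^6 m/s.

v ≈ 4510 km/s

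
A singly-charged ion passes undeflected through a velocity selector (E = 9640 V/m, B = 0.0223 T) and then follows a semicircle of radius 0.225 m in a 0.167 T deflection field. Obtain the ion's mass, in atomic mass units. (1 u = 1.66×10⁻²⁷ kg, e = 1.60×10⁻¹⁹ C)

m ≈ 8.38 u

v = E/B₁ = 4.32×10^5 m/s.
From r = mv/(qB₂), m = qB₂r/v = (1×1.60×10^-19)(0.167)(0.225) / (4.32×10^5) = 1.39×10^-26 kg.
In atomic mass units: m = 1.39×10^-26 / 1.66×10^-27 = 8.38 u.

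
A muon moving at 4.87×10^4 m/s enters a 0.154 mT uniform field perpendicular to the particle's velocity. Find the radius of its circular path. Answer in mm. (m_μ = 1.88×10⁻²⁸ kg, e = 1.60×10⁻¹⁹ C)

The magnetic force provides the centripetal force: qvB = mv²/r, so r = mv/(qB).
r = (1.88×10^-28 kg)(4.87×10^4 m/s) / [(1×1.60×10^-19 C)(1.54×10^-4 T)] = 0.372 m.

r ≈ 372 mm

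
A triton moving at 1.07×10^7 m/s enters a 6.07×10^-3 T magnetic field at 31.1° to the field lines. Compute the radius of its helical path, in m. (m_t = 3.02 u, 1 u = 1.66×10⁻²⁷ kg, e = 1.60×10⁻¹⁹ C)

Only the perpendicular component v⊥ = v sin31.1° = 5.53×10^6 m/s is bent by the field.
r = m v⊥ /(qB) = (5.01×10^-27)(5.53×10^6) / [(1×1.60×10^-19)(6.07×10^-3)] = 28.5 m.

r ≈ 28.5 m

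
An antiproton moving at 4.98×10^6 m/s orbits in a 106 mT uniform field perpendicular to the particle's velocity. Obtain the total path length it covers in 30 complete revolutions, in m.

r = mv/(qB) = 0.490 m, so one revolution covers 2πr = 3.08 m.
In 30 revolutions: L = 30·2πr = 92.4 m.

L ≈ 92.4 m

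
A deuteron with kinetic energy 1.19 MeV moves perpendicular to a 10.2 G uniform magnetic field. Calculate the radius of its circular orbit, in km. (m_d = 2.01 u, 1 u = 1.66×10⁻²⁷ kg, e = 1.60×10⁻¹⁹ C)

Convert the energy: K = 1.19 MeV = 1.90×10^-13 J.
v = √(2K/m) = √(2·1.90×10^-13/3.34×10^-27) = 1.07×10^7 m/s.
r = mv/(qB) = (3.34×10^-27)(1.07×10^7) / [(1×1.60×10^-19)(1.02×10^-3)] = 218 m.

r ≈ 0.218 km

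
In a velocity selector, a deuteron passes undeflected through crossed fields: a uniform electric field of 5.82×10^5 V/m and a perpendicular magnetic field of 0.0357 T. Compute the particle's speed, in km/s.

v ≈ 16300 km/s

For zero net force, qE = qvB, so v = E/B.
v = (5.82×10^5) / (0.0357) = 1.63×10^7 m/s.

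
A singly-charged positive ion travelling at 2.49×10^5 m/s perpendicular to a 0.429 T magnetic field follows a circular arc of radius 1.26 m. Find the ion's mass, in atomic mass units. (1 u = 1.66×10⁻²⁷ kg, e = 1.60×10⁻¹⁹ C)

qvB = mv²/r ⇒ m = qBr/v.
m = (1×1.60×10^-19)(0.429)(1.26) / (2.49×10^5) = 3.47×10^-25 kg = 209 u.

m ≈ 209 u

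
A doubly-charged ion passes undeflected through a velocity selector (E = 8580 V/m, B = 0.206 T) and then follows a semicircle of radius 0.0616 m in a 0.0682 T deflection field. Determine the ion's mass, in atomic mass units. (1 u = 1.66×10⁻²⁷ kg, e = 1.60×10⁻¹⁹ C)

m ≈ 19.4 u

v = E/B₁ = 4.17×10^4 m/s.
From r = mv/(qB₂), m = qB₂r/v = (2×1.60×10^-19)(0.0682)(0.0616) / (4.17×10^4) = 3.23×10^-26 kg.
In atomic mass units: m = 3.23×10^-26 / 1.66×10^-27 = 19.4 u.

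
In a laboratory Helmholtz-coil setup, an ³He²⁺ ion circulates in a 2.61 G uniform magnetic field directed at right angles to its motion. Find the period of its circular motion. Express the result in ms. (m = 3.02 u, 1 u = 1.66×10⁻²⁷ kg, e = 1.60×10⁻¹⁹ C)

The cyclotron period is independent of speed: T = 2πm/(qB).
T = 2π(5.01×10^-27) / [(2×1.60×10^-19)(2.61×10^-4)] = 3.77×10^-4 s.

T ≈ 0.377 ms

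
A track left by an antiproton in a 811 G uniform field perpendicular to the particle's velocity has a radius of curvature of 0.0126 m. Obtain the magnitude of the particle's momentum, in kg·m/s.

p ≈ 1.63×10^-22 kg·m/s

Since qvB = mv²/r, the momentum p = mv = qBr.
p = (1×1.60×10^-19)(0.0811)(0.0126) = 1.63×10^-22 kg·m/s.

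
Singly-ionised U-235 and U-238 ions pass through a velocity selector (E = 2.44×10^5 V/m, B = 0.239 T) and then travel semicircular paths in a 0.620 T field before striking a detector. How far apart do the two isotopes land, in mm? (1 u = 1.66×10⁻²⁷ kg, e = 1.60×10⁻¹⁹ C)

Both emerge at v = E/B₁ = 1.02×10^6 m/s.
r = mv/(qB₂), so r₁ = 4.0147 m and r₂ = 4.0660 m, giving Δr = 0.0513 m.
After a semicircle each ion lands a diameter 2r from the entry slit, so the separation is 2Δr = 0.103 m.

Δd ≈ 103 mm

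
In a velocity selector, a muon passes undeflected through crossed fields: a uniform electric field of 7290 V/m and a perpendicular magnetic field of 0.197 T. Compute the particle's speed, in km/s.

v ≈ 37.0 km/s

For zero net force, qE = qvB, so v = E/B.
v = (7290) / (0.197) = 3.70×10^4 m/s.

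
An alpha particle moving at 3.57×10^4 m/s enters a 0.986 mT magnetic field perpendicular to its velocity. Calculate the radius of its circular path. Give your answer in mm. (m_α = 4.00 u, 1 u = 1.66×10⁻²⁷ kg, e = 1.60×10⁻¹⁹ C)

r ≈ 751 mm

The magnetic force provides the centripetal force: qvB = mv²/r, so r = mv/(qB).
r = (6.64×10^-27 kg)(3.57×10^4 m/s) / [(2×1.60×10^-19 C)(9.86×10^-4 T)] = 0.751 m.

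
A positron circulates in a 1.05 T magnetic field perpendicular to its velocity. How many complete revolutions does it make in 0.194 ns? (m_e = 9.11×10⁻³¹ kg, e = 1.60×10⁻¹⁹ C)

N = 5

T = 2πm/(qB) = 2π(9.11×10^-31) / [(1×1.60×10^-19)(1.05)] = 3.4071×10^-11 s.
N = t/T = 1.94×10^-10 / 3.4071×10^-11 ≈ 5.69, so 5 complete revolutions.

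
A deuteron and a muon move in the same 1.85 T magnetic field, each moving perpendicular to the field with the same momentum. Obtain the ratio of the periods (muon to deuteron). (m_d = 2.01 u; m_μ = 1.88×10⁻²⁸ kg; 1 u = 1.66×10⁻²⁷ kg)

T = 2πm/(qB) is independent of speed, so T₂/T₁ = (m₂/q₂)/(m₁/q₁).
T_{muon}/T_{deuteron} = (1.88×10^-28/1e) / (3.34×10^-27/1e) = 0.0563.

ratio ≈ 0.0563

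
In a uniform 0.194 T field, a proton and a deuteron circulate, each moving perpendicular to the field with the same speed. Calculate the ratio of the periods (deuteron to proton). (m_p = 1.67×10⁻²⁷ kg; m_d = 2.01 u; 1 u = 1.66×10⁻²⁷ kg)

T = 2πm/(qB) is independent of speed, so T₂/T₁ = (m₂/q₂)/(m₁/q₁).
T_{deuteron}/T_{proton} = (3.34×10^-27/1e) / (1.67×10^-27/1e) = 2.00.

ratio ≈ 2.00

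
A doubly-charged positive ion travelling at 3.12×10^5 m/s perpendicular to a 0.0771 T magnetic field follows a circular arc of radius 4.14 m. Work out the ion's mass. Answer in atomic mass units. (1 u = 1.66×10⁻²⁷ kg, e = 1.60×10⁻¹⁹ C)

qvB = mv²/r ⇒ m = qBr/v.
m = (2×1.60×10^-19)(0.0771)(4.14) / (3.12×10^5) = 3.27×10^-25 kg = 197 u.

m ≈ 197 u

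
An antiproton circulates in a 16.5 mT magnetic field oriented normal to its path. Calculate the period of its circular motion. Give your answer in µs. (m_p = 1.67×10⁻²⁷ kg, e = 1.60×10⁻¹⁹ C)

T ≈ 3.97 µs

The cyclotron period is independent of speed: T = 2πm/(qB).
T = 2π(1.67×10^-27) / [(1×1.60×10^-19)(0.0165)] = 3.97×10^-6 s.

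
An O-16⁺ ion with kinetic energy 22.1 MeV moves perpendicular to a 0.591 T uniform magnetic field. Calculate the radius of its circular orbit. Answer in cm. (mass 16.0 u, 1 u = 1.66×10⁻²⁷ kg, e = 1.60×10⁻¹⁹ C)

r ≈ 458 cm

Convert the energy: K = 22.1 MeV = 3.54×10^-12 J.
v = √(2K/m) = √(2·3.54×10^-12/2.66×10^-26) = 1.63×10^7 m/s.
r = mv/(qB) = (2.66×10^-26)(1.63×10^7) / [(1×1.60×10^-19)(0.591)] = 4.58 m.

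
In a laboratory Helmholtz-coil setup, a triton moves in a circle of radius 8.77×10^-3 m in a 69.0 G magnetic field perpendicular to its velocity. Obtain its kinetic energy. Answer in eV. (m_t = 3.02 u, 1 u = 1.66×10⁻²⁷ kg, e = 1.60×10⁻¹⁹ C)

v = qBr/m = (1×1.60×10^-19)(6.90×10^-3)(8.77×10^-3) / (5.01×10^-27) = 1930 m/s.
K = ½mv² = 0.5·(5.01×10^-27)·(1930)² = 9.35×10^-21 J = 0.0584 eV.

K ≈ 0.0584 eV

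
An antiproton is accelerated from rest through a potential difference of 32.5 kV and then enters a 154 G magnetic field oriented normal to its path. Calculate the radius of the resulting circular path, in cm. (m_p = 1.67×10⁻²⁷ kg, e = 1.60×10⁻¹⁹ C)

The kinetic energy gained is K = qV = (1×1.60×10^-19)(3.25×10^4) = 5.20×10^-15 J.
v = √(2K/m) = 2.50×10^6 m/s.
r = mv/(qB) = (1.67×10^-27)(2.50×10^6) / [(1×1.60×10^-19)(0.0154)] = 1.69 m.

r ≈ 169 cm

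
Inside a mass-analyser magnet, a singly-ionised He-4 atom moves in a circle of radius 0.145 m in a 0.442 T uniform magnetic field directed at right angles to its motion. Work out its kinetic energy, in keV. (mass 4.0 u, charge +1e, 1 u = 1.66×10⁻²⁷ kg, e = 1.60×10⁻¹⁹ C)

v = qBr/m = (1×1.60×10^-19)(0.442)(0.145) / (6.64×10^-27) = 1.54×10^6 m/s.
K = ½mv² = 0.5·(6.64×10^-27)·(1.54×10^6)² = 7.92×10^-15 J = 49.5 keV.

K ≈ 49.5 keV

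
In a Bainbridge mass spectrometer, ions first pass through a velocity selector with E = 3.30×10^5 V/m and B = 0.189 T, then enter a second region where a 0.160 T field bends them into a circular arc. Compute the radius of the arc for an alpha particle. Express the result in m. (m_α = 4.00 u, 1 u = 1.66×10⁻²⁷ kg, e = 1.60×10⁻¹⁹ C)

r ≈ 0.226 m

The selector passes v = E/B = 3.30×10^5/0.189 = 1.75×10^6 m/s.
In the deflection region, r = mv/(qB₂) = (6.64×10^-27)(1.75×10^6) / [(2×1.60×10^-19)(0.160)] = 0.226 m.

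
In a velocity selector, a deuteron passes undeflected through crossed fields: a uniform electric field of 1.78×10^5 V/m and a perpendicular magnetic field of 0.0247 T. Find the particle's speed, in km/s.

v ≈ 7210 km/s

For zero net force, qE = qvB, so v = E/B.
v = (1.78×10^5) / (0.0247) = 7.21×10^6 m/s.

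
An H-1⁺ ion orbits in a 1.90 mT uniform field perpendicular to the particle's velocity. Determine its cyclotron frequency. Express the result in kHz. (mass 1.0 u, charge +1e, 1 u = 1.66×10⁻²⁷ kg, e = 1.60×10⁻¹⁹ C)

f ≈ 29.1 kHz

f = qB/(2πm) = (1×1.60×10^-19)(1.90×10^-3) / [2π(1.66×10^-27)] = 2.91×10^4 Hz.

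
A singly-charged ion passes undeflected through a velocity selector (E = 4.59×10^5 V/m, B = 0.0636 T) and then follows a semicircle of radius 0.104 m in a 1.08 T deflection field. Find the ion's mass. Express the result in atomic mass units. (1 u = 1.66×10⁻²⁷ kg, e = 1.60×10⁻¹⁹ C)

v = E/B₁ = 7.22×10^6 m/s.
From r = mv/(qB₂), m = qB₂r/v = (1×1.60×10^-19)(1.08)(0.104) / (7.22×10^6) = 2.49×10^-27 kg.
In atomic mass units: m = 2.49×10^-27 / 1.66×10^-27 = 1.50 u.

m ≈ 1.50 u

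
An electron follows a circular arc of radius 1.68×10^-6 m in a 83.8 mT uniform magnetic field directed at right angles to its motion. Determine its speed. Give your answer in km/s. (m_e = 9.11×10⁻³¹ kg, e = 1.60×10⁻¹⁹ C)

v ≈ 24.7 km/s

From qvB = mv²/r, v = qBr/m.
v = (1×1.60×10^-19)(0.0838)(1.68×10^-6) / (9.11×10^-31) = 2.47×10^4 m/s.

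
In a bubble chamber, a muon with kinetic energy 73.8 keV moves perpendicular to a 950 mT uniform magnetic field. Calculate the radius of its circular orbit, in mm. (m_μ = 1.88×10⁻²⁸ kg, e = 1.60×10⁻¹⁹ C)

Convert the energy: K = 73.8 keV = 1.18×10^-14 J.
v = √(2K/m) = √(2·1.18×10^-14/1.88×10^-28) = 1.12×10^7 m/s.
r = mv/(qB) = (1.88×10^-28)(1.12×10^7) / [(1×1.60×10^-19)(0.950)] = 0.0139 m.

r ≈ 13.9 mm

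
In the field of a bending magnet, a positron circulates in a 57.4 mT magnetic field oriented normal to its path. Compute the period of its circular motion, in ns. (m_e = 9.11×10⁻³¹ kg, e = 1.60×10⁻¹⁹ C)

T ≈ 0.623 ns

The cyclotron period is independent of speed: T = 2πm/(qB).
T = 2π(9.11×10^-31) / [(1×1.60×10^-19)(0.0574)] = 6.23×10^-10 s.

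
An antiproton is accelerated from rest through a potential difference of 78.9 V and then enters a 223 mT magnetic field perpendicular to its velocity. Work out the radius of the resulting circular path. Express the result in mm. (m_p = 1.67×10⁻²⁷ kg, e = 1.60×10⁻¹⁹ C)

r ≈ 5.76 mm

The kinetic energy gained is K = qV = (1×1.60×10^-19)(78.9) = 1.26×10^-17 J.
v = √(2K/m) = 1.23×10^5 m/s.
r = mv/(qB) = (1.67×10^-27)(1.23×10^5) / [(1×1.60×10^-19)(0.223)] = 5.76×10^-3 m.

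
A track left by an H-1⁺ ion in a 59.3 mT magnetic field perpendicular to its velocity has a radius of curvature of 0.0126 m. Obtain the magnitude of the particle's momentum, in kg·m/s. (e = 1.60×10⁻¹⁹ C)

p ≈ 1.20×10^-22 kg·m/s

Since qvB = mv²/r, the momentum p = mv = qBr.
p = (1×1.60×10^-19)(0.0593)(0.0126) = 1.20×10^-22 kg·m/s.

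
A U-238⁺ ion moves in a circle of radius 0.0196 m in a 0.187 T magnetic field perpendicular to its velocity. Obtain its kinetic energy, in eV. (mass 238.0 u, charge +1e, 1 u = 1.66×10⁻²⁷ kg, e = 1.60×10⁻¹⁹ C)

v = qBr/m = (1×1.60×10^-19)(0.187)(0.0196) / (3.95×10^-25) = 1480 m/s.
K = ½mv² = 0.5·(3.95×10^-25)·(1480)² = 4.35×10^-19 J = 2.72 eV.

K ≈ 2.72 eV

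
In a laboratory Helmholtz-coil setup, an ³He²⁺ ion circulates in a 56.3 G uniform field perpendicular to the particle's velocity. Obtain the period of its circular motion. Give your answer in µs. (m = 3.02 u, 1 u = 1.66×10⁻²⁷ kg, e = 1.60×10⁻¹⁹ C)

The cyclotron period is independent of speed: T = 2πm/(qB).
T = 2π(5.01×10^-27) / [(2×1.60×10^-19)(5.63×10^-3)] = 1.75×10^-5 s.

T ≈ 17.5 µs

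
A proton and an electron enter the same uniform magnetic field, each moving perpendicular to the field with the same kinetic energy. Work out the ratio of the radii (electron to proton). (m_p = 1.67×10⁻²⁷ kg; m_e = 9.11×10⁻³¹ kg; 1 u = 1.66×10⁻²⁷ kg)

ratio ≈ 0.0234

r = √(2mK)/(qB) ⇒ at equal K, r ∝ √m/q.
r_{electron}/r_{proton} = 0.0234.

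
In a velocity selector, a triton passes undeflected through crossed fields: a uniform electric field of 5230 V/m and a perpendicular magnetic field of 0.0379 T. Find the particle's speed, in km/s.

v ≈ 138 km/s

For zero net force, qE = qvB, so v = E/B.
v = (5230) / (0.0379) = 1.38×10^5 m/s.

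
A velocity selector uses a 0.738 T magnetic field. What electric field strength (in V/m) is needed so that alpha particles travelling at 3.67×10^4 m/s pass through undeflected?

E ≈ 2.71×10^4 V/m

qE = qvB ⇒ E = vB = (3.67×10^4)(0.738) = 2.71×10^4 V/m.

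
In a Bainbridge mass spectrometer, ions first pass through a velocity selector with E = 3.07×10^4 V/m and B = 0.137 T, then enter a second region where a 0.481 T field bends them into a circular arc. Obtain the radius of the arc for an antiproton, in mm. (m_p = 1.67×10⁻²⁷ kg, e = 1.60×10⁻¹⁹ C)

r ≈ 4.86 mm

The selector passes v = E/B = 3.07×10^4/0.137 = 2.24×10^5 m/s.
In the deflection region, r = mv/(qB₂) = (1.67×10^-27)(2.24×10^5) / [(1×1.60×10^-19)(0.481)] = 4.86×10^-3 m.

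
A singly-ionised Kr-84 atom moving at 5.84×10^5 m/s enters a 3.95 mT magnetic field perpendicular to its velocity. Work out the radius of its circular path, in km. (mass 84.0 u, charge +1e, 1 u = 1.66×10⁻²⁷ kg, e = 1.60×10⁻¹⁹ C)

r ≈ 0.129 km

The magnetic force provides the centripetal force: qvB = mv²/r, so r = mv/(qB).
r = (1.39×10^-25 kg)(5.84×10^5 m/s) / [(1×1.60×10^-19 C)(3.95×10^-3 T)] = 129 m.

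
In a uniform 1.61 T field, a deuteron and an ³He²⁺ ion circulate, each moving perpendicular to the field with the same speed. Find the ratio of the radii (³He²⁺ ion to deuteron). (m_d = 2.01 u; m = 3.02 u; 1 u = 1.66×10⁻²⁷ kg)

r = mv/(qB) ⇒ at equal v, r ∝ m/q.
r_{³He²⁺ ion}/r_{deuteron} = 0.751.

ratio ≈ 0.751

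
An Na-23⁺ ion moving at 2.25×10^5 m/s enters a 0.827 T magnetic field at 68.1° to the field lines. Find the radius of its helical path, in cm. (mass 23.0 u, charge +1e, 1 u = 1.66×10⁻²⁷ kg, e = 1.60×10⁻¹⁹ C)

r ≈ 6.02 cm

Only the perpendicular component v⊥ = v sin68.1° = 2.09×10^5 m/s is bent by the field.
r = m v⊥ /(qB) = (3.82×10^-26)(2.09×10^5) / [(1×1.60×10^-19)(0.827)] = 0.0602 m.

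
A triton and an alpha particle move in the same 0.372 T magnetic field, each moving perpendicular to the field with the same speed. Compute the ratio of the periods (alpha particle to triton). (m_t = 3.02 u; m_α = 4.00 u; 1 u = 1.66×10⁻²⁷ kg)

ratio ≈ 0.662

T = 2πm/(qB) is independent of speed, so T₂/T₁ = (m₂/q₂)/(m₁/q₁).
T_{alpha particle}/T_{triton} = (6.64×10^-27/2e) / (5.01×10^-27/1e) = 0.662.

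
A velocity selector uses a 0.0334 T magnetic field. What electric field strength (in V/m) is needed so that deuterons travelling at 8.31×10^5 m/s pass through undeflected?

E ≈ 2.78×10^4 V/m

qE = qvB ⇒ E = vB = (8.31×10^5)(0.0334) = 2.78×10^4 V/m.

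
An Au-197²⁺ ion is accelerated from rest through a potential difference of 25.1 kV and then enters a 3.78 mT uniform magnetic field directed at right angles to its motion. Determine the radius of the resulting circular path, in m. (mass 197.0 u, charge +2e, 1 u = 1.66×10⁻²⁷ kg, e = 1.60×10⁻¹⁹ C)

r ≈ 59.9 m

The kinetic energy gained is K = qV = (2×1.60×10^-19)(2.51×10^4) = 8.03×10^-15 J.
v = √(2K/m) = 2.22×10^5 m/s.
r = mv/(qB) = (3.27×10^-25)(2.22×10^5) / [(2×1.60×10^-19)(3.78×10^-3)] = 59.9 m.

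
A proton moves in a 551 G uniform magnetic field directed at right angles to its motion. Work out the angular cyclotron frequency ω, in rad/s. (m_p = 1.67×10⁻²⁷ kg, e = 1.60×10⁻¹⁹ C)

ω ≈ 5.28×10^6 rad/s

ω = qB/m = (1×1.60×10^-19)(0.0551) / (1.67×10^-27) = 5.28×10^6 rad/s.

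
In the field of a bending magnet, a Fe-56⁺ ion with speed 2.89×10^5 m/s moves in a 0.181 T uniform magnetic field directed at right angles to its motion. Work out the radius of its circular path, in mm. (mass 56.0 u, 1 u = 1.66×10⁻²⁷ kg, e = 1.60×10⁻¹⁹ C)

r ≈ 928 mm

The magnetic force provides the centripetal force: qvB = mv²/r, so r = mv/(qB).
r = (9.30×10^-26 kg)(2.89×10^5 m/s) / [(1×1.60×10^-19 C)(0.181 T)] = 0.928 m.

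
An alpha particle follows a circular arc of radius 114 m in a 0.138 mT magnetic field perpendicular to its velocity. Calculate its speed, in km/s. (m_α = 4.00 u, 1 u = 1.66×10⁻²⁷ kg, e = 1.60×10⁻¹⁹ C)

v ≈ 758 km/s

From qvB = mv²/r, v = qBr/m.
v = (2×1.60×10^-19)(1.38×10^-4)(114) / (6.64×10^-27) = 7.58×10^5 m/s.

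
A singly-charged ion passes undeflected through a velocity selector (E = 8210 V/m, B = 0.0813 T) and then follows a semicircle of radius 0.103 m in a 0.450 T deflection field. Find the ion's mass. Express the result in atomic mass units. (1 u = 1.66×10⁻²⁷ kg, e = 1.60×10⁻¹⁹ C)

v = E/B₁ = 1.01×10^5 m/s.
From r = mv/(qB₂), m = qB₂r/v = (1×1.60×10^-19)(0.450)(0.103) / (1.01×10^5) = 7.34×10^-26 kg.
In atomic mass units: m = 7.34×10^-26 / 1.66×10^-27 = 44.2 u.

m ≈ 44.2 u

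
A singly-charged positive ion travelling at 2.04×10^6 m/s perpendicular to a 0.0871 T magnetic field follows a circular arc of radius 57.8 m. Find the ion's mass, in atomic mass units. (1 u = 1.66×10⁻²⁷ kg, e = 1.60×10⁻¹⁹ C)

qvB = mv²/r ⇒ m = qBr/v.
m = (1×1.60×10^-19)(0.0871)(57.8) / (2.04×10^6) = 3.95×10^-25 kg = 238 u.

m ≈ 238 u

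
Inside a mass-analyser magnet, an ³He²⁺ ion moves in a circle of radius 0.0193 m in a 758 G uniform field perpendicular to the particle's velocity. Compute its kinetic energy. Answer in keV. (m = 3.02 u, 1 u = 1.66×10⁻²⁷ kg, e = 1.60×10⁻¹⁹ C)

v = qBr/m = (2×1.60×10^-19)(0.0758)(0.0193) / (5.01×10^-27) = 9.34×10^4 m/s.
K = ½mv² = 0.5·(5.01×10^-27)·(9.34×10^4)² = 2.19×10^-17 J = 0.137 keV.

K ≈ 0.137 keV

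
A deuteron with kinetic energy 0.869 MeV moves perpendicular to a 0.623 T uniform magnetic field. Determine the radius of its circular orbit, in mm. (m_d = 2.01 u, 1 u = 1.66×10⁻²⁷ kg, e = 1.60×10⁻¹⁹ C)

Convert the energy: K = 0.869 MeV = 1.39×10^-13 J.
v = √(2K/m) = √(2·1.39×10^-13/3.34×10^-27) = 9.13×10^6 m/s.
r = mv/(qB) = (3.34×10^-27)(9.13×10^6) / [(1×1.60×10^-19)(0.623)] = 0.306 m.

r ≈ 306 mm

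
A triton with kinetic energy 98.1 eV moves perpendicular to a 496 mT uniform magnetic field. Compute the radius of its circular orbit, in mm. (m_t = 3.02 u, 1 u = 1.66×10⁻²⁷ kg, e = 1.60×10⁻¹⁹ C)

Convert the energy: K = 98.1 eV = 1.57×10^-17 J.
v = √(2K/m) = √(2·1.57×10^-17/5.01×10^-27) = 7.91×10^4 m/s.
r = mv/(qB) = (5.01×10^-27)(7.91×10^4) / [(1×1.60×10^-19)(0.496)] = 5.00×10^-3 m.

r ≈ 5.00 mm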